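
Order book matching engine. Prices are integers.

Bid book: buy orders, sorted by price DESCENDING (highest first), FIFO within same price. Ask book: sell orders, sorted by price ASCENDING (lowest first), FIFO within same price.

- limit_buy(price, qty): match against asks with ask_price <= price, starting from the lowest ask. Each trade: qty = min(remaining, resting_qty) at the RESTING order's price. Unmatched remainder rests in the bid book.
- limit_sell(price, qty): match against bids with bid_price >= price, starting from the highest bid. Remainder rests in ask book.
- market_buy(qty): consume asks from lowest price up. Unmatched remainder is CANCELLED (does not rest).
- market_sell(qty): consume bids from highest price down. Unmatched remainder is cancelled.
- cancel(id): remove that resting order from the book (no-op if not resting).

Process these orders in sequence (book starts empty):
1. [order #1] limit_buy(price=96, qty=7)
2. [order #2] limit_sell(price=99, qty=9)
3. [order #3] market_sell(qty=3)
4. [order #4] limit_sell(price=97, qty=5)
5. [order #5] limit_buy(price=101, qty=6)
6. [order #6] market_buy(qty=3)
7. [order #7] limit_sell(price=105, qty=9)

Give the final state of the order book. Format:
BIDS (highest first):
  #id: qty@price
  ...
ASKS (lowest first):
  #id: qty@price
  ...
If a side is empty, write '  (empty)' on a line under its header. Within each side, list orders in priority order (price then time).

Answer: BIDS (highest first):
  #1: 4@96
ASKS (lowest first):
  #2: 5@99
  #7: 9@105

Derivation:
After op 1 [order #1] limit_buy(price=96, qty=7): fills=none; bids=[#1:7@96] asks=[-]
After op 2 [order #2] limit_sell(price=99, qty=9): fills=none; bids=[#1:7@96] asks=[#2:9@99]
After op 3 [order #3] market_sell(qty=3): fills=#1x#3:3@96; bids=[#1:4@96] asks=[#2:9@99]
After op 4 [order #4] limit_sell(price=97, qty=5): fills=none; bids=[#1:4@96] asks=[#4:5@97 #2:9@99]
After op 5 [order #5] limit_buy(price=101, qty=6): fills=#5x#4:5@97 #5x#2:1@99; bids=[#1:4@96] asks=[#2:8@99]
After op 6 [order #6] market_buy(qty=3): fills=#6x#2:3@99; bids=[#1:4@96] asks=[#2:5@99]
After op 7 [order #7] limit_sell(price=105, qty=9): fills=none; bids=[#1:4@96] asks=[#2:5@99 #7:9@105]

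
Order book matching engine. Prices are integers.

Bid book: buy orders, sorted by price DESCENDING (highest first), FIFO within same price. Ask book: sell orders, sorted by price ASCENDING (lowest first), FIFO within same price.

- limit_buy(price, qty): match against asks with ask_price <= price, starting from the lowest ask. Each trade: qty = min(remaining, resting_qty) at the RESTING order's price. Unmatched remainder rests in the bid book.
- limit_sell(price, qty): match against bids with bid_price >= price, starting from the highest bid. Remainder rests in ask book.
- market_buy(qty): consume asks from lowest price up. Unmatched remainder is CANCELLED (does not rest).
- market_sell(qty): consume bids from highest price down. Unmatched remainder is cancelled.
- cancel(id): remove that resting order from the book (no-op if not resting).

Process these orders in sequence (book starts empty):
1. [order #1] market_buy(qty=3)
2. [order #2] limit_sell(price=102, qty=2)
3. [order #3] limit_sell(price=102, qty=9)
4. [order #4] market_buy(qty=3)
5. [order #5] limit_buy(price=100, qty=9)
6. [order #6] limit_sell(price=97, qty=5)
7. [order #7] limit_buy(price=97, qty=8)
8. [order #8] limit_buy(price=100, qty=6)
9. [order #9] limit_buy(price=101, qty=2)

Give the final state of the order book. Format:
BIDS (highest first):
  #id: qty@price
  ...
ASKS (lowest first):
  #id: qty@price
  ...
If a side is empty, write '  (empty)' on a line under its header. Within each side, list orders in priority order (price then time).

Answer: BIDS (highest first):
  #9: 2@101
  #5: 4@100
  #8: 6@100
  #7: 8@97
ASKS (lowest first):
  #3: 8@102

Derivation:
After op 1 [order #1] market_buy(qty=3): fills=none; bids=[-] asks=[-]
After op 2 [order #2] limit_sell(price=102, qty=2): fills=none; bids=[-] asks=[#2:2@102]
After op 3 [order #3] limit_sell(price=102, qty=9): fills=none; bids=[-] asks=[#2:2@102 #3:9@102]
After op 4 [order #4] market_buy(qty=3): fills=#4x#2:2@102 #4x#3:1@102; bids=[-] asks=[#3:8@102]
After op 5 [order #5] limit_buy(price=100, qty=9): fills=none; bids=[#5:9@100] asks=[#3:8@102]
After op 6 [order #6] limit_sell(price=97, qty=5): fills=#5x#6:5@100; bids=[#5:4@100] asks=[#3:8@102]
After op 7 [order #7] limit_buy(price=97, qty=8): fills=none; bids=[#5:4@100 #7:8@97] asks=[#3:8@102]
After op 8 [order #8] limit_buy(price=100, qty=6): fills=none; bids=[#5:4@100 #8:6@100 #7:8@97] asks=[#3:8@102]
After op 9 [order #9] limit_buy(price=101, qty=2): fills=none; bids=[#9:2@101 #5:4@100 #8:6@100 #7:8@97] asks=[#3:8@102]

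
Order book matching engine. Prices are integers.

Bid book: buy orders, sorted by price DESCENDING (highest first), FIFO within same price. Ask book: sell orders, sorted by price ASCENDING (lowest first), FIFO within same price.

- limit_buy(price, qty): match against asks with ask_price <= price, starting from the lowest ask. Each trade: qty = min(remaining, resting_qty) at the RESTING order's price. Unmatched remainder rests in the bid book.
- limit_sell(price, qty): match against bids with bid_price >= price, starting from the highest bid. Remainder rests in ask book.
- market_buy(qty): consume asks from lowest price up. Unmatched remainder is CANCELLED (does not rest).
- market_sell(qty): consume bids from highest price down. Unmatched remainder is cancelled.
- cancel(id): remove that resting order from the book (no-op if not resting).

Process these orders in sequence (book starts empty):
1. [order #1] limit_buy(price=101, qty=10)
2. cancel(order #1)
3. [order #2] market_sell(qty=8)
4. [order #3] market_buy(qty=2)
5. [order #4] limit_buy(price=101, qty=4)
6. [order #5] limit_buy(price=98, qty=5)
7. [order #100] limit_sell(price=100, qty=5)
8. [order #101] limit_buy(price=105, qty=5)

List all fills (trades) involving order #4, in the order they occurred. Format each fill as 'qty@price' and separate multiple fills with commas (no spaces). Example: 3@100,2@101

After op 1 [order #1] limit_buy(price=101, qty=10): fills=none; bids=[#1:10@101] asks=[-]
After op 2 cancel(order #1): fills=none; bids=[-] asks=[-]
After op 3 [order #2] market_sell(qty=8): fills=none; bids=[-] asks=[-]
After op 4 [order #3] market_buy(qty=2): fills=none; bids=[-] asks=[-]
After op 5 [order #4] limit_buy(price=101, qty=4): fills=none; bids=[#4:4@101] asks=[-]
After op 6 [order #5] limit_buy(price=98, qty=5): fills=none; bids=[#4:4@101 #5:5@98] asks=[-]
After op 7 [order #100] limit_sell(price=100, qty=5): fills=#4x#100:4@101; bids=[#5:5@98] asks=[#100:1@100]
After op 8 [order #101] limit_buy(price=105, qty=5): fills=#101x#100:1@100; bids=[#101:4@105 #5:5@98] asks=[-]

Answer: 4@101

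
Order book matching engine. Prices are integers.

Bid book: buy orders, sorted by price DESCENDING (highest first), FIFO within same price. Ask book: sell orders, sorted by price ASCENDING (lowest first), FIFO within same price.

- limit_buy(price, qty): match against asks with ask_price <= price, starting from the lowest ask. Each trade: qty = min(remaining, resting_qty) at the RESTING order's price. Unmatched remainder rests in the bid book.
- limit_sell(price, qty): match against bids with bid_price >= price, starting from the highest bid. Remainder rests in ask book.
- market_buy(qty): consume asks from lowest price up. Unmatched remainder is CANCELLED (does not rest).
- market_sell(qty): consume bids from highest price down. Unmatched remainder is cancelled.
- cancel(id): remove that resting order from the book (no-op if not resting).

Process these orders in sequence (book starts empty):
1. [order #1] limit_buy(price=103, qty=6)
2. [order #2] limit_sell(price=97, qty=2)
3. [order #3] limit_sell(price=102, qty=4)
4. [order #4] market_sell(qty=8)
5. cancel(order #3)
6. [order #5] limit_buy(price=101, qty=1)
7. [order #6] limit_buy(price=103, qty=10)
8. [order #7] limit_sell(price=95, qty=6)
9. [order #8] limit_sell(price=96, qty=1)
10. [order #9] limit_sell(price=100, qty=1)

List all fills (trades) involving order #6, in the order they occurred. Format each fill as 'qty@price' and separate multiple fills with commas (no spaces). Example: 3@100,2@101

After op 1 [order #1] limit_buy(price=103, qty=6): fills=none; bids=[#1:6@103] asks=[-]
After op 2 [order #2] limit_sell(price=97, qty=2): fills=#1x#2:2@103; bids=[#1:4@103] asks=[-]
After op 3 [order #3] limit_sell(price=102, qty=4): fills=#1x#3:4@103; bids=[-] asks=[-]
After op 4 [order #4] market_sell(qty=8): fills=none; bids=[-] asks=[-]
After op 5 cancel(order #3): fills=none; bids=[-] asks=[-]
After op 6 [order #5] limit_buy(price=101, qty=1): fills=none; bids=[#5:1@101] asks=[-]
After op 7 [order #6] limit_buy(price=103, qty=10): fills=none; bids=[#6:10@103 #5:1@101] asks=[-]
After op 8 [order #7] limit_sell(price=95, qty=6): fills=#6x#7:6@103; bids=[#6:4@103 #5:1@101] asks=[-]
After op 9 [order #8] limit_sell(price=96, qty=1): fills=#6x#8:1@103; bids=[#6:3@103 #5:1@101] asks=[-]
After op 10 [order #9] limit_sell(price=100, qty=1): fills=#6x#9:1@103; bids=[#6:2@103 #5:1@101] asks=[-]

Answer: 6@103,1@103,1@103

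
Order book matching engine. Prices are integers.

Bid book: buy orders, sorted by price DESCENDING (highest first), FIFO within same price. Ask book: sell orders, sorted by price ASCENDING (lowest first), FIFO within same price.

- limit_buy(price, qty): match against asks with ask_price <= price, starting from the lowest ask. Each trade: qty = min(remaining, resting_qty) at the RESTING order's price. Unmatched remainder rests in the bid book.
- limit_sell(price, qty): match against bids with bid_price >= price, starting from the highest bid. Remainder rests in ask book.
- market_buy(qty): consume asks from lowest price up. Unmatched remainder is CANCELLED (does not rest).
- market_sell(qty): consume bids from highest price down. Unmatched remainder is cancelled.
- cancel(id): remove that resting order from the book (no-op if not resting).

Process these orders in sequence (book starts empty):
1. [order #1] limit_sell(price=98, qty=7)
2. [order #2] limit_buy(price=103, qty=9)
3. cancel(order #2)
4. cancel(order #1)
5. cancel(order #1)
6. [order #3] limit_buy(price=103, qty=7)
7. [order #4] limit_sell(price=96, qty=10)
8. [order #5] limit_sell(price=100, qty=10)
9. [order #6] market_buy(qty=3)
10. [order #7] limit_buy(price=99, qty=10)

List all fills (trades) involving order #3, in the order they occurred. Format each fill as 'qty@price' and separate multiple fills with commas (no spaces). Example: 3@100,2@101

After op 1 [order #1] limit_sell(price=98, qty=7): fills=none; bids=[-] asks=[#1:7@98]
After op 2 [order #2] limit_buy(price=103, qty=9): fills=#2x#1:7@98; bids=[#2:2@103] asks=[-]
After op 3 cancel(order #2): fills=none; bids=[-] asks=[-]
After op 4 cancel(order #1): fills=none; bids=[-] asks=[-]
After op 5 cancel(order #1): fills=none; bids=[-] asks=[-]
After op 6 [order #3] limit_buy(price=103, qty=7): fills=none; bids=[#3:7@103] asks=[-]
After op 7 [order #4] limit_sell(price=96, qty=10): fills=#3x#4:7@103; bids=[-] asks=[#4:3@96]
After op 8 [order #5] limit_sell(price=100, qty=10): fills=none; bids=[-] asks=[#4:3@96 #5:10@100]
After op 9 [order #6] market_buy(qty=3): fills=#6x#4:3@96; bids=[-] asks=[#5:10@100]
After op 10 [order #7] limit_buy(price=99, qty=10): fills=none; bids=[#7:10@99] asks=[#5:10@100]

Answer: 7@103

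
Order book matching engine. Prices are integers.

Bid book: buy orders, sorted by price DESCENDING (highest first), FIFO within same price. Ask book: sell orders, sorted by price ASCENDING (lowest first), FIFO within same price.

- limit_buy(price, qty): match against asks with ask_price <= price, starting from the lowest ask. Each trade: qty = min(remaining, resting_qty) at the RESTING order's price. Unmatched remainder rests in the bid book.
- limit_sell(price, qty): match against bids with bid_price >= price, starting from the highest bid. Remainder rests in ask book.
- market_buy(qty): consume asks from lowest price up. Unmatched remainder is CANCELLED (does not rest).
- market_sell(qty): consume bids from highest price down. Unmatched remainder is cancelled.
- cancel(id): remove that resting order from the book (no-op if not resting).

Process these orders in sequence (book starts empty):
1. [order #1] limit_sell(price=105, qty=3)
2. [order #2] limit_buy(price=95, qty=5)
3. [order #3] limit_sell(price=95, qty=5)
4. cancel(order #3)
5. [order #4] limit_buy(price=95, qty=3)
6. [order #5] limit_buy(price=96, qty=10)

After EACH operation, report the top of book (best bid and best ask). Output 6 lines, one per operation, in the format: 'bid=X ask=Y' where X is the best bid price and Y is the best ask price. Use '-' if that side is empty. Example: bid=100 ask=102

Answer: bid=- ask=105
bid=95 ask=105
bid=- ask=105
bid=- ask=105
bid=95 ask=105
bid=96 ask=105

Derivation:
After op 1 [order #1] limit_sell(price=105, qty=3): fills=none; bids=[-] asks=[#1:3@105]
After op 2 [order #2] limit_buy(price=95, qty=5): fills=none; bids=[#2:5@95] asks=[#1:3@105]
After op 3 [order #3] limit_sell(price=95, qty=5): fills=#2x#3:5@95; bids=[-] asks=[#1:3@105]
After op 4 cancel(order #3): fills=none; bids=[-] asks=[#1:3@105]
After op 5 [order #4] limit_buy(price=95, qty=3): fills=none; bids=[#4:3@95] asks=[#1:3@105]
After op 6 [order #5] limit_buy(price=96, qty=10): fills=none; bids=[#5:10@96 #4:3@95] asks=[#1:3@105]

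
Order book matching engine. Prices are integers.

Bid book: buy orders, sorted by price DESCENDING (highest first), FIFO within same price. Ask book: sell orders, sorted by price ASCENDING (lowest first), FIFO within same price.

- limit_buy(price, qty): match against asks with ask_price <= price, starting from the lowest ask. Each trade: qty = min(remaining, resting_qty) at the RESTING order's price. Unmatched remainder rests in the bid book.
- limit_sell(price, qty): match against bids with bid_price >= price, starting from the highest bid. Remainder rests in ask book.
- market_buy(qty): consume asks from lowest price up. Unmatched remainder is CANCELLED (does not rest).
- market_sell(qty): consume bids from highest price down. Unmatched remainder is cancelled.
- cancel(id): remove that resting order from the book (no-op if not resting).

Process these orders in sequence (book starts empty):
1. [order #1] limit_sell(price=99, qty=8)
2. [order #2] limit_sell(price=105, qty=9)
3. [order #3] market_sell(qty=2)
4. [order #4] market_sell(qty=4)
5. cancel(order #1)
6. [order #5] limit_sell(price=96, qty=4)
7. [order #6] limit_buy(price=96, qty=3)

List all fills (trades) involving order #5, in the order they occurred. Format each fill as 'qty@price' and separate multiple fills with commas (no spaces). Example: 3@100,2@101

Answer: 3@96

Derivation:
After op 1 [order #1] limit_sell(price=99, qty=8): fills=none; bids=[-] asks=[#1:8@99]
After op 2 [order #2] limit_sell(price=105, qty=9): fills=none; bids=[-] asks=[#1:8@99 #2:9@105]
After op 3 [order #3] market_sell(qty=2): fills=none; bids=[-] asks=[#1:8@99 #2:9@105]
After op 4 [order #4] market_sell(qty=4): fills=none; bids=[-] asks=[#1:8@99 #2:9@105]
After op 5 cancel(order #1): fills=none; bids=[-] asks=[#2:9@105]
After op 6 [order #5] limit_sell(price=96, qty=4): fills=none; bids=[-] asks=[#5:4@96 #2:9@105]
After op 7 [order #6] limit_buy(price=96, qty=3): fills=#6x#5:3@96; bids=[-] asks=[#5:1@96 #2:9@105]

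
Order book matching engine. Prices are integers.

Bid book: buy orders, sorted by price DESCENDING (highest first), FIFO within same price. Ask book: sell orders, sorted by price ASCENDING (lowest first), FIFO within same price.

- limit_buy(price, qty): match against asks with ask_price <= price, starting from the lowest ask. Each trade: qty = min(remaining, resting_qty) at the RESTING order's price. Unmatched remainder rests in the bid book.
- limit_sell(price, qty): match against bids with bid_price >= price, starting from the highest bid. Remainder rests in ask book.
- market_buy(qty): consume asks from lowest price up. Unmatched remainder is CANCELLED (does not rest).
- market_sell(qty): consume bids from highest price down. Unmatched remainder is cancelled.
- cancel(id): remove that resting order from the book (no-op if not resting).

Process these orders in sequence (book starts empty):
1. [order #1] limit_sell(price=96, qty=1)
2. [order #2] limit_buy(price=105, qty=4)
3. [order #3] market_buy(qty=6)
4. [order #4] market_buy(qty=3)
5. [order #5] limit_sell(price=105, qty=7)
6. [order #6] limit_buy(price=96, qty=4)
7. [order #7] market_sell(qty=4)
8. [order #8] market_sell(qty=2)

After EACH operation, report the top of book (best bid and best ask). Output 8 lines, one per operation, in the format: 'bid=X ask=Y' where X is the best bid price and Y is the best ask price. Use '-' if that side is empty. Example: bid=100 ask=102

Answer: bid=- ask=96
bid=105 ask=-
bid=105 ask=-
bid=105 ask=-
bid=- ask=105
bid=96 ask=105
bid=- ask=105
bid=- ask=105

Derivation:
After op 1 [order #1] limit_sell(price=96, qty=1): fills=none; bids=[-] asks=[#1:1@96]
After op 2 [order #2] limit_buy(price=105, qty=4): fills=#2x#1:1@96; bids=[#2:3@105] asks=[-]
After op 3 [order #3] market_buy(qty=6): fills=none; bids=[#2:3@105] asks=[-]
After op 4 [order #4] market_buy(qty=3): fills=none; bids=[#2:3@105] asks=[-]
After op 5 [order #5] limit_sell(price=105, qty=7): fills=#2x#5:3@105; bids=[-] asks=[#5:4@105]
After op 6 [order #6] limit_buy(price=96, qty=4): fills=none; bids=[#6:4@96] asks=[#5:4@105]
After op 7 [order #7] market_sell(qty=4): fills=#6x#7:4@96; bids=[-] asks=[#5:4@105]
After op 8 [order #8] market_sell(qty=2): fills=none; bids=[-] asks=[#5:4@105]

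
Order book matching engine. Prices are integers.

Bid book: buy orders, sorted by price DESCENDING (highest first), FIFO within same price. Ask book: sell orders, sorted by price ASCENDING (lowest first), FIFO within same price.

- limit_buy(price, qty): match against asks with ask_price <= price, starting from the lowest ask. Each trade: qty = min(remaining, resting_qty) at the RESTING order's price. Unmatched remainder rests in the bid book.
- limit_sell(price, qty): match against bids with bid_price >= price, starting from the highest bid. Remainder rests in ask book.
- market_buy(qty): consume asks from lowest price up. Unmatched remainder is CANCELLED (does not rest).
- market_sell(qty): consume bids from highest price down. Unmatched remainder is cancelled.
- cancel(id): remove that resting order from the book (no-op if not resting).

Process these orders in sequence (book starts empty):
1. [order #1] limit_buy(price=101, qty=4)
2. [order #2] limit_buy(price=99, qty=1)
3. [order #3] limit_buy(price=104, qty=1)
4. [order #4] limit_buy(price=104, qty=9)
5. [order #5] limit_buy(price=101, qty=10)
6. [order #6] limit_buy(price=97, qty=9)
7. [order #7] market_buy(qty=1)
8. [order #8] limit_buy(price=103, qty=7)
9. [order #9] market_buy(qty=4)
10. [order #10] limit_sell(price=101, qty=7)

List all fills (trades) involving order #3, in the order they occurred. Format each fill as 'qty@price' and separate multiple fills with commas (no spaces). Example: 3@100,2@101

Answer: 1@104

Derivation:
After op 1 [order #1] limit_buy(price=101, qty=4): fills=none; bids=[#1:4@101] asks=[-]
After op 2 [order #2] limit_buy(price=99, qty=1): fills=none; bids=[#1:4@101 #2:1@99] asks=[-]
After op 3 [order #3] limit_buy(price=104, qty=1): fills=none; bids=[#3:1@104 #1:4@101 #2:1@99] asks=[-]
After op 4 [order #4] limit_buy(price=104, qty=9): fills=none; bids=[#3:1@104 #4:9@104 #1:4@101 #2:1@99] asks=[-]
After op 5 [order #5] limit_buy(price=101, qty=10): fills=none; bids=[#3:1@104 #4:9@104 #1:4@101 #5:10@101 #2:1@99] asks=[-]
After op 6 [order #6] limit_buy(price=97, qty=9): fills=none; bids=[#3:1@104 #4:9@104 #1:4@101 #5:10@101 #2:1@99 #6:9@97] asks=[-]
After op 7 [order #7] market_buy(qty=1): fills=none; bids=[#3:1@104 #4:9@104 #1:4@101 #5:10@101 #2:1@99 #6:9@97] asks=[-]
After op 8 [order #8] limit_buy(price=103, qty=7): fills=none; bids=[#3:1@104 #4:9@104 #8:7@103 #1:4@101 #5:10@101 #2:1@99 #6:9@97] asks=[-]
After op 9 [order #9] market_buy(qty=4): fills=none; bids=[#3:1@104 #4:9@104 #8:7@103 #1:4@101 #5:10@101 #2:1@99 #6:9@97] asks=[-]
After op 10 [order #10] limit_sell(price=101, qty=7): fills=#3x#10:1@104 #4x#10:6@104; bids=[#4:3@104 #8:7@103 #1:4@101 #5:10@101 #2:1@99 #6:9@97] asks=[-]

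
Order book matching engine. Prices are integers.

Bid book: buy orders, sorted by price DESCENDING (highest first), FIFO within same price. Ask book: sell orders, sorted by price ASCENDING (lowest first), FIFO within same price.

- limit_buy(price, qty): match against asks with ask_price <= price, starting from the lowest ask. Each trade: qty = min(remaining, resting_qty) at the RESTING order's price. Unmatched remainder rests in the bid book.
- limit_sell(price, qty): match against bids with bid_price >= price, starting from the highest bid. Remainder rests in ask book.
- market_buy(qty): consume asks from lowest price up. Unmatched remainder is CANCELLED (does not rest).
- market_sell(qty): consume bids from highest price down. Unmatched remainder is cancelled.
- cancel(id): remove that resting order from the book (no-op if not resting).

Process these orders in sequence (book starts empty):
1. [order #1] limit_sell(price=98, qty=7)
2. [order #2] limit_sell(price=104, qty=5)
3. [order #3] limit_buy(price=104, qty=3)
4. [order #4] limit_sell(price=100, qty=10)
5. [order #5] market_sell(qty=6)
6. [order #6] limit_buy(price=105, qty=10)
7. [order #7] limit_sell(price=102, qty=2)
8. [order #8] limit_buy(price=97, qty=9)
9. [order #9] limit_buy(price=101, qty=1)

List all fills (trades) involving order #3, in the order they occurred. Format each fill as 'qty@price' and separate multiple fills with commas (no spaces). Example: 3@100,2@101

After op 1 [order #1] limit_sell(price=98, qty=7): fills=none; bids=[-] asks=[#1:7@98]
After op 2 [order #2] limit_sell(price=104, qty=5): fills=none; bids=[-] asks=[#1:7@98 #2:5@104]
After op 3 [order #3] limit_buy(price=104, qty=3): fills=#3x#1:3@98; bids=[-] asks=[#1:4@98 #2:5@104]
After op 4 [order #4] limit_sell(price=100, qty=10): fills=none; bids=[-] asks=[#1:4@98 #4:10@100 #2:5@104]
After op 5 [order #5] market_sell(qty=6): fills=none; bids=[-] asks=[#1:4@98 #4:10@100 #2:5@104]
After op 6 [order #6] limit_buy(price=105, qty=10): fills=#6x#1:4@98 #6x#4:6@100; bids=[-] asks=[#4:4@100 #2:5@104]
After op 7 [order #7] limit_sell(price=102, qty=2): fills=none; bids=[-] asks=[#4:4@100 #7:2@102 #2:5@104]
After op 8 [order #8] limit_buy(price=97, qty=9): fills=none; bids=[#8:9@97] asks=[#4:4@100 #7:2@102 #2:5@104]
After op 9 [order #9] limit_buy(price=101, qty=1): fills=#9x#4:1@100; bids=[#8:9@97] asks=[#4:3@100 #7:2@102 #2:5@104]

Answer: 3@98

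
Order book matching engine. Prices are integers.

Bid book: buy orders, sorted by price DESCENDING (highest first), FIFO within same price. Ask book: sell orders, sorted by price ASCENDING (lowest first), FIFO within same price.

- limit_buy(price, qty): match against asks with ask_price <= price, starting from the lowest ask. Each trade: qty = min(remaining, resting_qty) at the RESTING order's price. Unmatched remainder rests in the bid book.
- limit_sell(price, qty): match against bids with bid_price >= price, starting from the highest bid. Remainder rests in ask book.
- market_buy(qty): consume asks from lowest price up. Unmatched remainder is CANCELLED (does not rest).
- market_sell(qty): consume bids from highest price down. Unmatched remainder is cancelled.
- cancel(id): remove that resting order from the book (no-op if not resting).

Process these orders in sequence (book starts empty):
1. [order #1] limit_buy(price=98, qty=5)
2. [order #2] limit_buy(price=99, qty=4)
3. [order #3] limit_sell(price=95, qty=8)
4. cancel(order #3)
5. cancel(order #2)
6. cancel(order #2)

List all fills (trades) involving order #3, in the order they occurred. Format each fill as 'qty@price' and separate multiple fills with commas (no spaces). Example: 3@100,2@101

After op 1 [order #1] limit_buy(price=98, qty=5): fills=none; bids=[#1:5@98] asks=[-]
After op 2 [order #2] limit_buy(price=99, qty=4): fills=none; bids=[#2:4@99 #1:5@98] asks=[-]
After op 3 [order #3] limit_sell(price=95, qty=8): fills=#2x#3:4@99 #1x#3:4@98; bids=[#1:1@98] asks=[-]
After op 4 cancel(order #3): fills=none; bids=[#1:1@98] asks=[-]
After op 5 cancel(order #2): fills=none; bids=[#1:1@98] asks=[-]
After op 6 cancel(order #2): fills=none; bids=[#1:1@98] asks=[-]

Answer: 4@99,4@98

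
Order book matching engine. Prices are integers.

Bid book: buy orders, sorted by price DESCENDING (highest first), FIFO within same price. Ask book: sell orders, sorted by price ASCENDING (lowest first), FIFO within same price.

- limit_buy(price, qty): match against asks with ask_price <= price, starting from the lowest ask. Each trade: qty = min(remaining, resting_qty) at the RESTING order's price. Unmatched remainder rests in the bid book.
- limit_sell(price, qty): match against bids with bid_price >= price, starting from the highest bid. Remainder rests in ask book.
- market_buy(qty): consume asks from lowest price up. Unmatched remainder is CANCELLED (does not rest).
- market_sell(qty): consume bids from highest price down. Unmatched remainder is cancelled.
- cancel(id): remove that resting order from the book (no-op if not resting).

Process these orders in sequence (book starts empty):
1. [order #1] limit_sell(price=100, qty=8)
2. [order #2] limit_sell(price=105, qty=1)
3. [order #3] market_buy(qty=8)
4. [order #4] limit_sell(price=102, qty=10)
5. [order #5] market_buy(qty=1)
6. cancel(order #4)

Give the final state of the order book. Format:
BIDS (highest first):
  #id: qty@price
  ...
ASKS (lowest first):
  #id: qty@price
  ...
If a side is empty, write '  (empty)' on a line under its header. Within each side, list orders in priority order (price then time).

Answer: BIDS (highest first):
  (empty)
ASKS (lowest first):
  #2: 1@105

Derivation:
After op 1 [order #1] limit_sell(price=100, qty=8): fills=none; bids=[-] asks=[#1:8@100]
After op 2 [order #2] limit_sell(price=105, qty=1): fills=none; bids=[-] asks=[#1:8@100 #2:1@105]
After op 3 [order #3] market_buy(qty=8): fills=#3x#1:8@100; bids=[-] asks=[#2:1@105]
After op 4 [order #4] limit_sell(price=102, qty=10): fills=none; bids=[-] asks=[#4:10@102 #2:1@105]
After op 5 [order #5] market_buy(qty=1): fills=#5x#4:1@102; bids=[-] asks=[#4:9@102 #2:1@105]
After op 6 cancel(order #4): fills=none; bids=[-] asks=[#2:1@105]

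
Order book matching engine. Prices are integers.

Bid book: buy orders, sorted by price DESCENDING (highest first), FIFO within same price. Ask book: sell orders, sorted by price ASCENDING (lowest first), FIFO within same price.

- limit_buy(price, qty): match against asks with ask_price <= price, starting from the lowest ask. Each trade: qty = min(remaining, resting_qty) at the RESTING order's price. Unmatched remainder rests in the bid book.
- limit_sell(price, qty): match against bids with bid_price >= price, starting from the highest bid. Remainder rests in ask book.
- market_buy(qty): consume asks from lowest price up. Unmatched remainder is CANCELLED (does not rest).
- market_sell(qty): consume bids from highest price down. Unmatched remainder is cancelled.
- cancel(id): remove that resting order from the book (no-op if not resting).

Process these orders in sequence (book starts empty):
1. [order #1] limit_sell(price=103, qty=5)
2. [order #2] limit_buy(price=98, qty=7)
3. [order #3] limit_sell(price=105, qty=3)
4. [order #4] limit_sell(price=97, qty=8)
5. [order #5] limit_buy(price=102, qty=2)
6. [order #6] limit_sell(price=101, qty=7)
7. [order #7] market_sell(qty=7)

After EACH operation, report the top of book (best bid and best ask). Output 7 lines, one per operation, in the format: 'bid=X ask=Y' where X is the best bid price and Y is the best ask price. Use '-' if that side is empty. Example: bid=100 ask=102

Answer: bid=- ask=103
bid=98 ask=103
bid=98 ask=103
bid=- ask=97
bid=102 ask=103
bid=- ask=101
bid=- ask=101

Derivation:
After op 1 [order #1] limit_sell(price=103, qty=5): fills=none; bids=[-] asks=[#1:5@103]
After op 2 [order #2] limit_buy(price=98, qty=7): fills=none; bids=[#2:7@98] asks=[#1:5@103]
After op 3 [order #3] limit_sell(price=105, qty=3): fills=none; bids=[#2:7@98] asks=[#1:5@103 #3:3@105]
After op 4 [order #4] limit_sell(price=97, qty=8): fills=#2x#4:7@98; bids=[-] asks=[#4:1@97 #1:5@103 #3:3@105]
After op 5 [order #5] limit_buy(price=102, qty=2): fills=#5x#4:1@97; bids=[#5:1@102] asks=[#1:5@103 #3:3@105]
After op 6 [order #6] limit_sell(price=101, qty=7): fills=#5x#6:1@102; bids=[-] asks=[#6:6@101 #1:5@103 #3:3@105]
After op 7 [order #7] market_sell(qty=7): fills=none; bids=[-] asks=[#6:6@101 #1:5@103 #3:3@105]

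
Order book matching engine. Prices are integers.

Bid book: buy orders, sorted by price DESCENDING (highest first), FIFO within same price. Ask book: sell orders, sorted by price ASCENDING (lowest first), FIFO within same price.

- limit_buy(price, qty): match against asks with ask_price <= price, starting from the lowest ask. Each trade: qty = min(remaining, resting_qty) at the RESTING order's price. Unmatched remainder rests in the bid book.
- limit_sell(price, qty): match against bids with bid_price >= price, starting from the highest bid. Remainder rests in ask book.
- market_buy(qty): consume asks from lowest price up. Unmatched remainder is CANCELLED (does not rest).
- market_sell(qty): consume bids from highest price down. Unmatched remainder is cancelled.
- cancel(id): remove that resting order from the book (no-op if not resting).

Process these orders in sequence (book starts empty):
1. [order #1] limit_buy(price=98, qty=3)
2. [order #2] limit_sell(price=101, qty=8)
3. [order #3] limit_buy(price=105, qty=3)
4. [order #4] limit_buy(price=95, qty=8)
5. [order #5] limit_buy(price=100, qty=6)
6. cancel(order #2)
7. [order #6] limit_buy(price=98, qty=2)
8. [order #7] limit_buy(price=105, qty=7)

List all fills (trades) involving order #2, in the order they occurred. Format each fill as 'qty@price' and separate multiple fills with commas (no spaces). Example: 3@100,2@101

Answer: 3@101

Derivation:
After op 1 [order #1] limit_buy(price=98, qty=3): fills=none; bids=[#1:3@98] asks=[-]
After op 2 [order #2] limit_sell(price=101, qty=8): fills=none; bids=[#1:3@98] asks=[#2:8@101]
After op 3 [order #3] limit_buy(price=105, qty=3): fills=#3x#2:3@101; bids=[#1:3@98] asks=[#2:5@101]
After op 4 [order #4] limit_buy(price=95, qty=8): fills=none; bids=[#1:3@98 #4:8@95] asks=[#2:5@101]
After op 5 [order #5] limit_buy(price=100, qty=6): fills=none; bids=[#5:6@100 #1:3@98 #4:8@95] asks=[#2:5@101]
After op 6 cancel(order #2): fills=none; bids=[#5:6@100 #1:3@98 #4:8@95] asks=[-]
After op 7 [order #6] limit_buy(price=98, qty=2): fills=none; bids=[#5:6@100 #1:3@98 #6:2@98 #4:8@95] asks=[-]
After op 8 [order #7] limit_buy(price=105, qty=7): fills=none; bids=[#7:7@105 #5:6@100 #1:3@98 #6:2@98 #4:8@95] asks=[-]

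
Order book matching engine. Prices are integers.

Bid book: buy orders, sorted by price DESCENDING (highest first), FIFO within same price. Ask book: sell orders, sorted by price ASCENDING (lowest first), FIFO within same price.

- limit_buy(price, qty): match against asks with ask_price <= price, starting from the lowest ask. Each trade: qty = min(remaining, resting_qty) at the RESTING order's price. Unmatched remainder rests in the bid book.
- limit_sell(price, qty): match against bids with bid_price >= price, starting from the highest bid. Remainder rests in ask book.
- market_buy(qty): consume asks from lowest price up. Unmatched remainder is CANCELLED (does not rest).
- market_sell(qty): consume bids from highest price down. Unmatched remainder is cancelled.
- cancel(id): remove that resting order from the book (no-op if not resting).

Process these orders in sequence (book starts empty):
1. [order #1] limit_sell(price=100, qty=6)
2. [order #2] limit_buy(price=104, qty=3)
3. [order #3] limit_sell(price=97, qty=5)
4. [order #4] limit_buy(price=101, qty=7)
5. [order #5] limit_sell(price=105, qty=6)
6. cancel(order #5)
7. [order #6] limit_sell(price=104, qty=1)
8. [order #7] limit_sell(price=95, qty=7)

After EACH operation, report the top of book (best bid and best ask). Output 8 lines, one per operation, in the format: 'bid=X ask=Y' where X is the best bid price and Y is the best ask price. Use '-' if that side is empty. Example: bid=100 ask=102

Answer: bid=- ask=100
bid=- ask=100
bid=- ask=97
bid=- ask=100
bid=- ask=100
bid=- ask=100
bid=- ask=100
bid=- ask=95

Derivation:
After op 1 [order #1] limit_sell(price=100, qty=6): fills=none; bids=[-] asks=[#1:6@100]
After op 2 [order #2] limit_buy(price=104, qty=3): fills=#2x#1:3@100; bids=[-] asks=[#1:3@100]
After op 3 [order #3] limit_sell(price=97, qty=5): fills=none; bids=[-] asks=[#3:5@97 #1:3@100]
After op 4 [order #4] limit_buy(price=101, qty=7): fills=#4x#3:5@97 #4x#1:2@100; bids=[-] asks=[#1:1@100]
After op 5 [order #5] limit_sell(price=105, qty=6): fills=none; bids=[-] asks=[#1:1@100 #5:6@105]
After op 6 cancel(order #5): fills=none; bids=[-] asks=[#1:1@100]
After op 7 [order #6] limit_sell(price=104, qty=1): fills=none; bids=[-] asks=[#1:1@100 #6:1@104]
After op 8 [order #7] limit_sell(price=95, qty=7): fills=none; bids=[-] asks=[#7:7@95 #1:1@100 #6:1@104]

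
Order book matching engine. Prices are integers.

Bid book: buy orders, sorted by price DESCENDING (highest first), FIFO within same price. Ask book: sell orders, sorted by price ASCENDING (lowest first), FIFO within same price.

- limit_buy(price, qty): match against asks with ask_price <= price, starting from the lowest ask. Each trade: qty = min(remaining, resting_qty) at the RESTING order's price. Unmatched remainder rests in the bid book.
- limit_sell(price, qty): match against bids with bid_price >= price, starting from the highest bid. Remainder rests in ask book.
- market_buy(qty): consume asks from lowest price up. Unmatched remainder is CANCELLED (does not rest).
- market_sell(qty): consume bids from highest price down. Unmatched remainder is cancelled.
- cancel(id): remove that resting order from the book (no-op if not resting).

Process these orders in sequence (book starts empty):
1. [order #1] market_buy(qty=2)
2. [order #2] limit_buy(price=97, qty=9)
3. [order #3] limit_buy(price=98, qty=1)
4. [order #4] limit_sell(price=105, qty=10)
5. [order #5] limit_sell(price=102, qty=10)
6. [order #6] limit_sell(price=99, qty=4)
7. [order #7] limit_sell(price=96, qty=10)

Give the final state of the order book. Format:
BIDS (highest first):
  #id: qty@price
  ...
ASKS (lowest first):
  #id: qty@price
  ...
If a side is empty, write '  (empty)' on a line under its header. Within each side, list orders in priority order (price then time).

Answer: BIDS (highest first):
  (empty)
ASKS (lowest first):
  #6: 4@99
  #5: 10@102
  #4: 10@105

Derivation:
After op 1 [order #1] market_buy(qty=2): fills=none; bids=[-] asks=[-]
After op 2 [order #2] limit_buy(price=97, qty=9): fills=none; bids=[#2:9@97] asks=[-]
After op 3 [order #3] limit_buy(price=98, qty=1): fills=none; bids=[#3:1@98 #2:9@97] asks=[-]
After op 4 [order #4] limit_sell(price=105, qty=10): fills=none; bids=[#3:1@98 #2:9@97] asks=[#4:10@105]
After op 5 [order #5] limit_sell(price=102, qty=10): fills=none; bids=[#3:1@98 #2:9@97] asks=[#5:10@102 #4:10@105]
After op 6 [order #6] limit_sell(price=99, qty=4): fills=none; bids=[#3:1@98 #2:9@97] asks=[#6:4@99 #5:10@102 #4:10@105]
After op 7 [order #7] limit_sell(price=96, qty=10): fills=#3x#7:1@98 #2x#7:9@97; bids=[-] asks=[#6:4@99 #5:10@102 #4:10@105]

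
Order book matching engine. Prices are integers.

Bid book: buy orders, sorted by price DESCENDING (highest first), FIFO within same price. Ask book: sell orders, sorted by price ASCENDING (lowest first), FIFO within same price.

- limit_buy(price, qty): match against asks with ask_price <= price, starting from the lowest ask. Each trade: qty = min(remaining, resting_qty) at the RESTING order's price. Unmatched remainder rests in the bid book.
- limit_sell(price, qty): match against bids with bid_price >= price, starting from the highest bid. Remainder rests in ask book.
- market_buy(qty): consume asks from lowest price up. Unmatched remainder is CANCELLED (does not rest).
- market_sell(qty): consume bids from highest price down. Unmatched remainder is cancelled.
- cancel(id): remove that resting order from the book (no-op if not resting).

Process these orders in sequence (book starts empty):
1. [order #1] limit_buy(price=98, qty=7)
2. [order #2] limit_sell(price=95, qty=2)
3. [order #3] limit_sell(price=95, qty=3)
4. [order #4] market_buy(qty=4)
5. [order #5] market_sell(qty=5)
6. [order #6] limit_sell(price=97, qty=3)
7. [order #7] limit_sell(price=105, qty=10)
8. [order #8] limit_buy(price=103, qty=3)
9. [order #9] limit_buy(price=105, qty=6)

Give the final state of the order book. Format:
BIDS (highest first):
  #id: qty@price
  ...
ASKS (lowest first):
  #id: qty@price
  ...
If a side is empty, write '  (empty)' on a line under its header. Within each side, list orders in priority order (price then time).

After op 1 [order #1] limit_buy(price=98, qty=7): fills=none; bids=[#1:7@98] asks=[-]
After op 2 [order #2] limit_sell(price=95, qty=2): fills=#1x#2:2@98; bids=[#1:5@98] asks=[-]
After op 3 [order #3] limit_sell(price=95, qty=3): fills=#1x#3:3@98; bids=[#1:2@98] asks=[-]
After op 4 [order #4] market_buy(qty=4): fills=none; bids=[#1:2@98] asks=[-]
After op 5 [order #5] market_sell(qty=5): fills=#1x#5:2@98; bids=[-] asks=[-]
After op 6 [order #6] limit_sell(price=97, qty=3): fills=none; bids=[-] asks=[#6:3@97]
After op 7 [order #7] limit_sell(price=105, qty=10): fills=none; bids=[-] asks=[#6:3@97 #7:10@105]
After op 8 [order #8] limit_buy(price=103, qty=3): fills=#8x#6:3@97; bids=[-] asks=[#7:10@105]
After op 9 [order #9] limit_buy(price=105, qty=6): fills=#9x#7:6@105; bids=[-] asks=[#7:4@105]

Answer: BIDS (highest first):
  (empty)
ASKS (lowest first):
  #7: 4@105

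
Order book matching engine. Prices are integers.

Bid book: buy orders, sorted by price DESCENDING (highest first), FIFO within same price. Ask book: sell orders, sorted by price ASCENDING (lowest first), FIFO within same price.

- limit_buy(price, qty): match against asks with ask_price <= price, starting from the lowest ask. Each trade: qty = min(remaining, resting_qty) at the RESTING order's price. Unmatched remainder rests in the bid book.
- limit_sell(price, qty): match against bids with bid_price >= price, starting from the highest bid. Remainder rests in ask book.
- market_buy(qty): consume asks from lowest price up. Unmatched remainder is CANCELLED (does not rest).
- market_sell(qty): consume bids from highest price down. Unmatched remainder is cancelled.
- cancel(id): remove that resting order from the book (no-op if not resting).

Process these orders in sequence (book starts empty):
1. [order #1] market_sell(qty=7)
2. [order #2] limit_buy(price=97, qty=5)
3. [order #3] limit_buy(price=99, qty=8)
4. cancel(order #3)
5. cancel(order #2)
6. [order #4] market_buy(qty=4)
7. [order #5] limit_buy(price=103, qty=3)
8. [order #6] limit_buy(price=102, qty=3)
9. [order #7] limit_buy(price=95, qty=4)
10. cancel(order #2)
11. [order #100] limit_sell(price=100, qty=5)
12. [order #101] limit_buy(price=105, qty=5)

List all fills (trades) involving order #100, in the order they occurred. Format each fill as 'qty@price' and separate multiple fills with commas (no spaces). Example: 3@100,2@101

Answer: 3@103,2@102

Derivation:
After op 1 [order #1] market_sell(qty=7): fills=none; bids=[-] asks=[-]
After op 2 [order #2] limit_buy(price=97, qty=5): fills=none; bids=[#2:5@97] asks=[-]
After op 3 [order #3] limit_buy(price=99, qty=8): fills=none; bids=[#3:8@99 #2:5@97] asks=[-]
After op 4 cancel(order #3): fills=none; bids=[#2:5@97] asks=[-]
After op 5 cancel(order #2): fills=none; bids=[-] asks=[-]
After op 6 [order #4] market_buy(qty=4): fills=none; bids=[-] asks=[-]
After op 7 [order #5] limit_buy(price=103, qty=3): fills=none; bids=[#5:3@103] asks=[-]
After op 8 [order #6] limit_buy(price=102, qty=3): fills=none; bids=[#5:3@103 #6:3@102] asks=[-]
After op 9 [order #7] limit_buy(price=95, qty=4): fills=none; bids=[#5:3@103 #6:3@102 #7:4@95] asks=[-]
After op 10 cancel(order #2): fills=none; bids=[#5:3@103 #6:3@102 #7:4@95] asks=[-]
After op 11 [order #100] limit_sell(price=100, qty=5): fills=#5x#100:3@103 #6x#100:2@102; bids=[#6:1@102 #7:4@95] asks=[-]
After op 12 [order #101] limit_buy(price=105, qty=5): fills=none; bids=[#101:5@105 #6:1@102 #7:4@95] asks=[-]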